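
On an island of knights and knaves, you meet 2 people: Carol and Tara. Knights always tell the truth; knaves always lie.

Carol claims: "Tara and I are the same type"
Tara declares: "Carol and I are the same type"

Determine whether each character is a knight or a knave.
Carol is a knight.
Tara is a knight.

Verification:
- Carol (knight) says "Tara and I are the same type" - this is TRUE because Carol is a knight and Tara is a knight.
- Tara (knight) says "Carol and I are the same type" - this is TRUE because Tara is a knight and Carol is a knight.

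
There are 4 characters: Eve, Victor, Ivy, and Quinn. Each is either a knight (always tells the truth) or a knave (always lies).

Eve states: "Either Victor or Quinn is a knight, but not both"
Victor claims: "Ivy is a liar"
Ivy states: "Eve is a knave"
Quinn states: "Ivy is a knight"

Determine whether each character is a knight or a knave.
Eve is a knight.
Victor is a knight.
Ivy is a knave.
Quinn is a knave.

Verification:
- Eve (knight) says "Either Victor or Quinn is a knight, but not both" - this is TRUE because Victor is a knight and Quinn is a knave.
- Victor (knight) says "Ivy is a liar" - this is TRUE because Ivy is a knave.
- Ivy (knave) says "Eve is a knave" - this is FALSE (a lie) because Eve is a knight.
- Quinn (knave) says "Ivy is a knight" - this is FALSE (a lie) because Ivy is a knave.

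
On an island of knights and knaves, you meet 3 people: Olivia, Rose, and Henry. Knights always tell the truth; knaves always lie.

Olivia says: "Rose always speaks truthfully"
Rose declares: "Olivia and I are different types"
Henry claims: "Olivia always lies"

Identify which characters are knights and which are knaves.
Olivia is a knave.
Rose is a knave.
Henry is a knight.

Verification:
- Olivia (knave) says "Rose always speaks truthfully" - this is FALSE (a lie) because Rose is a knave.
- Rose (knave) says "Olivia and I are different types" - this is FALSE (a lie) because Rose is a knave and Olivia is a knave.
- Henry (knight) says "Olivia always lies" - this is TRUE because Olivia is a knave.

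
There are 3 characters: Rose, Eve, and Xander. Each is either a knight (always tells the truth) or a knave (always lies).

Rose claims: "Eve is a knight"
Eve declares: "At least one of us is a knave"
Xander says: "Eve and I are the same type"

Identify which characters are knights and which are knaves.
Rose is a knight.
Eve is a knight.
Xander is a knave.

Verification:
- Rose (knight) says "Eve is a knight" - this is TRUE because Eve is a knight.
- Eve (knight) says "At least one of us is a knave" - this is TRUE because Xander is a knave.
- Xander (knave) says "Eve and I are the same type" - this is FALSE (a lie) because Xander is a knave and Eve is a knight.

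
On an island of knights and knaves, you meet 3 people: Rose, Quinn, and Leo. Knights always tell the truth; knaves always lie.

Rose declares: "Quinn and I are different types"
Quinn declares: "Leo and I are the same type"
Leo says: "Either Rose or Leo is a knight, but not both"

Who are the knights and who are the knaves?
Rose is a knave.
Quinn is a knave.
Leo is a knight.

Verification:
- Rose (knave) says "Quinn and I are different types" - this is FALSE (a lie) because Rose is a knave and Quinn is a knave.
- Quinn (knave) says "Leo and I are the same type" - this is FALSE (a lie) because Quinn is a knave and Leo is a knight.
- Leo (knight) says "Either Rose or Leo is a knight, but not both" - this is TRUE because Rose is a knave and Leo is a knight.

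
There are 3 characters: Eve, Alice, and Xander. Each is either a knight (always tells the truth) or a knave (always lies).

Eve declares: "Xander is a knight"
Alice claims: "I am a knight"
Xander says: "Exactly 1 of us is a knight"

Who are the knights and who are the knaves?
Eve is a knave.
Alice is a knave.
Xander is a knave.

Verification:
- Eve (knave) says "Xander is a knight" - this is FALSE (a lie) because Xander is a knave.
- Alice (knave) says "I am a knight" - this is FALSE (a lie) because Alice is a knave.
- Xander (knave) says "Exactly 1 of us is a knight" - this is FALSE (a lie) because there are 0 knights.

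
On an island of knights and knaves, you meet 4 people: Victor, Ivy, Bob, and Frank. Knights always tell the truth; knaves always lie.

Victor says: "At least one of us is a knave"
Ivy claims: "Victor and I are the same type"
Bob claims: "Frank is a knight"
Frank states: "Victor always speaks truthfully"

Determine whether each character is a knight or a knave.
Victor is a knight.
Ivy is a knave.
Bob is a knight.
Frank is a knight.

Verification:
- Victor (knight) says "At least one of us is a knave" - this is TRUE because Ivy is a knave.
- Ivy (knave) says "Victor and I are the same type" - this is FALSE (a lie) because Ivy is a knave and Victor is a knight.
- Bob (knight) says "Frank is a knight" - this is TRUE because Frank is a knight.
- Frank (knight) says "Victor always speaks truthfully" - this is TRUE because Victor is a knight.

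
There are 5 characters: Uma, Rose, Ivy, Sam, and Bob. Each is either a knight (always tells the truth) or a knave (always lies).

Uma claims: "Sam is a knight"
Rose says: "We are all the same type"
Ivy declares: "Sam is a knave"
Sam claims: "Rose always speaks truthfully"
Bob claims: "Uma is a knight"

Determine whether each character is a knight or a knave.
Uma is a knave.
Rose is a knave.
Ivy is a knight.
Sam is a knave.
Bob is a knave.

Verification:
- Uma (knave) says "Sam is a knight" - this is FALSE (a lie) because Sam is a knave.
- Rose (knave) says "We are all the same type" - this is FALSE (a lie) because Ivy is a knight and Uma, Rose, Sam, and Bob are knaves.
- Ivy (knight) says "Sam is a knave" - this is TRUE because Sam is a knave.
- Sam (knave) says "Rose always speaks truthfully" - this is FALSE (a lie) because Rose is a knave.
- Bob (knave) says "Uma is a knight" - this is FALSE (a lie) because Uma is a knave.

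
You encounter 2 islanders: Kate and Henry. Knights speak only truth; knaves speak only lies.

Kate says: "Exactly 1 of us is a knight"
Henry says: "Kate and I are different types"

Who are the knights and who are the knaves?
Kate is a knave.
Henry is a knave.

Verification:
- Kate (knave) says "Exactly 1 of us is a knight" - this is FALSE (a lie) because there are 0 knights.
- Henry (knave) says "Kate and I are different types" - this is FALSE (a lie) because Henry is a knave and Kate is a knave.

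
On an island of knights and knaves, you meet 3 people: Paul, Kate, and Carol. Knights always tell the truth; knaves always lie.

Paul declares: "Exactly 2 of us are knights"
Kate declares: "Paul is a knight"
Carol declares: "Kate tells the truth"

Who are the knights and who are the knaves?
Paul is a knave.
Kate is a knave.
Carol is a knave.

Verification:
- Paul (knave) says "Exactly 2 of us are knights" - this is FALSE (a lie) because there are 0 knights.
- Kate (knave) says "Paul is a knight" - this is FALSE (a lie) because Paul is a knave.
- Carol (knave) says "Kate tells the truth" - this is FALSE (a lie) because Kate is a knave.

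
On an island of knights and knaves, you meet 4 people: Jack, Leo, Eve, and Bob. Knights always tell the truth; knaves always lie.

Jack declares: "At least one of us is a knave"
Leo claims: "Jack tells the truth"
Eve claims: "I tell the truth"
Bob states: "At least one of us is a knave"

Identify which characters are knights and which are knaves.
Jack is a knight.
Leo is a knight.
Eve is a knave.
Bob is a knight.

Verification:
- Jack (knight) says "At least one of us is a knave" - this is TRUE because Eve is a knave.
- Leo (knight) says "Jack tells the truth" - this is TRUE because Jack is a knight.
- Eve (knave) says "I tell the truth" - this is FALSE (a lie) because Eve is a knave.
- Bob (knight) says "At least one of us is a knave" - this is TRUE because Eve is a knave.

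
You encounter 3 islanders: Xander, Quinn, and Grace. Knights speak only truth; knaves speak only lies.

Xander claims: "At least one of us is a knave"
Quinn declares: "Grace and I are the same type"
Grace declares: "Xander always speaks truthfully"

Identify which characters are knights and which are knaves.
Xander is a knight.
Quinn is a knave.
Grace is a knight.

Verification:
- Xander (knight) says "At least one of us is a knave" - this is TRUE because Quinn is a knave.
- Quinn (knave) says "Grace and I are the same type" - this is FALSE (a lie) because Quinn is a knave and Grace is a knight.
- Grace (knight) says "Xander always speaks truthfully" - this is TRUE because Xander is a knight.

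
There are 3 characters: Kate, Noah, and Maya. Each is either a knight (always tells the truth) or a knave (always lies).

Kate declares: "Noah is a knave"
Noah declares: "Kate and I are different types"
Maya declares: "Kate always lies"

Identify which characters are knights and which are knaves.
Kate is a knave.
Noah is a knight.
Maya is a knight.

Verification:
- Kate (knave) says "Noah is a knave" - this is FALSE (a lie) because Noah is a knight.
- Noah (knight) says "Kate and I are different types" - this is TRUE because Noah is a knight and Kate is a knave.
- Maya (knight) says "Kate always lies" - this is TRUE because Kate is a knave.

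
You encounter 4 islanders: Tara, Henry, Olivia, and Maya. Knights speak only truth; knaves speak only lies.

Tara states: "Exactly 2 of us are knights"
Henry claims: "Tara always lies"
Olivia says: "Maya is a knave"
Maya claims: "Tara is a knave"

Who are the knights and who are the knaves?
Tara is a knight.
Henry is a knave.
Olivia is a knight.
Maya is a knave.

Verification:
- Tara (knight) says "Exactly 2 of us are knights" - this is TRUE because there are 2 knights.
- Henry (knave) says "Tara always lies" - this is FALSE (a lie) because Tara is a knight.
- Olivia (knight) says "Maya is a knave" - this is TRUE because Maya is a knave.
- Maya (knave) says "Tara is a knave" - this is FALSE (a lie) because Tara is a knight.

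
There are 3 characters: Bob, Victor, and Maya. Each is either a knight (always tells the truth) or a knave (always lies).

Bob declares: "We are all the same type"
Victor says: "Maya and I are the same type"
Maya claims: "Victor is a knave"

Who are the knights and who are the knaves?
Bob is a knave.
Victor is a knave.
Maya is a knight.

Verification:
- Bob (knave) says "We are all the same type" - this is FALSE (a lie) because Maya is a knight and Bob and Victor are knaves.
- Victor (knave) says "Maya and I are the same type" - this is FALSE (a lie) because Victor is a knave and Maya is a knight.
- Maya (knight) says "Victor is a knave" - this is TRUE because Victor is a knave.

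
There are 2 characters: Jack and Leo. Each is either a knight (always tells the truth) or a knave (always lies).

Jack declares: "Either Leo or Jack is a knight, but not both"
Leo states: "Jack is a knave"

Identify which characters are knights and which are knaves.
Jack is a knight.
Leo is a knave.

Verification:
- Jack (knight) says "Either Leo or Jack is a knight, but not both" - this is TRUE because Leo is a knave and Jack is a knight.
- Leo (knave) says "Jack is a knave" - this is FALSE (a lie) because Jack is a knight.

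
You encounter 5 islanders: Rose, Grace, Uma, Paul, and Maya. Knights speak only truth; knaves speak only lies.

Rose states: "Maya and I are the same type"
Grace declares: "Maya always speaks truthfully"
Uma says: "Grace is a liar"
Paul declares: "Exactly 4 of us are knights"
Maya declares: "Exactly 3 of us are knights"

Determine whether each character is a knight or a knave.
Rose is a knight.
Grace is a knight.
Uma is a knave.
Paul is a knave.
Maya is a knight.

Verification:
- Rose (knight) says "Maya and I are the same type" - this is TRUE because Rose is a knight and Maya is a knight.
- Grace (knight) says "Maya always speaks truthfully" - this is TRUE because Maya is a knight.
- Uma (knave) says "Grace is a liar" - this is FALSE (a lie) because Grace is a knight.
- Paul (knave) says "Exactly 4 of us are knights" - this is FALSE (a lie) because there are 3 knights.
- Maya (knight) says "Exactly 3 of us are knights" - this is TRUE because there are 3 knights.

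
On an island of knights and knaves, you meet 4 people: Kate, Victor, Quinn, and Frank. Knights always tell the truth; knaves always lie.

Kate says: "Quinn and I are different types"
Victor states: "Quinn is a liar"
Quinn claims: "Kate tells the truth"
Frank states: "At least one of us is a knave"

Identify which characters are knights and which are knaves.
Kate is a knave.
Victor is a knight.
Quinn is a knave.
Frank is a knight.

Verification:
- Kate (knave) says "Quinn and I are different types" - this is FALSE (a lie) because Kate is a knave and Quinn is a knave.
- Victor (knight) says "Quinn is a liar" - this is TRUE because Quinn is a knave.
- Quinn (knave) says "Kate tells the truth" - this is FALSE (a lie) because Kate is a knave.
- Frank (knight) says "At least one of us is a knave" - this is TRUE because Kate and Quinn are knaves.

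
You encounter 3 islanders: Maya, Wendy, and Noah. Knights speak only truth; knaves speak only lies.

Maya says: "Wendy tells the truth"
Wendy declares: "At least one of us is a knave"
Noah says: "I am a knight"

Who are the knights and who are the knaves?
Maya is a knight.
Wendy is a knight.
Noah is a knave.

Verification:
- Maya (knight) says "Wendy tells the truth" - this is TRUE because Wendy is a knight.
- Wendy (knight) says "At least one of us is a knave" - this is TRUE because Noah is a knave.
- Noah (knave) says "I am a knight" - this is FALSE (a lie) because Noah is a knave.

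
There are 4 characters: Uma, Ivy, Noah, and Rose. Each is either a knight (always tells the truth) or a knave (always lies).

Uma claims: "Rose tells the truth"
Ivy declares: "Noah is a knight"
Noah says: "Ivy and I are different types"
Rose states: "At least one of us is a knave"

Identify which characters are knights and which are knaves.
Uma is a knight.
Ivy is a knave.
Noah is a knave.
Rose is a knight.

Verification:
- Uma (knight) says "Rose tells the truth" - this is TRUE because Rose is a knight.
- Ivy (knave) says "Noah is a knight" - this is FALSE (a lie) because Noah is a knave.
- Noah (knave) says "Ivy and I are different types" - this is FALSE (a lie) because Noah is a knave and Ivy is a knave.
- Rose (knight) says "At least one of us is a knave" - this is TRUE because Ivy and Noah are knaves.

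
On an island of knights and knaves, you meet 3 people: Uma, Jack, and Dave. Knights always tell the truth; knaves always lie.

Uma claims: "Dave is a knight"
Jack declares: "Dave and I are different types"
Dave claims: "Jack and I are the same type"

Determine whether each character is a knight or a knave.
Uma is a knave.
Jack is a knight.
Dave is a knave.

Verification:
- Uma (knave) says "Dave is a knight" - this is FALSE (a lie) because Dave is a knave.
- Jack (knight) says "Dave and I are different types" - this is TRUE because Jack is a knight and Dave is a knave.
- Dave (knave) says "Jack and I are the same type" - this is FALSE (a lie) because Dave is a knave and Jack is a knight.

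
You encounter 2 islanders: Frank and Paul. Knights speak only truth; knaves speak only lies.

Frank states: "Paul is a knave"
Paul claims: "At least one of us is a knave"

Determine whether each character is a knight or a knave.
Frank is a knave.
Paul is a knight.

Verification:
- Frank (knave) says "Paul is a knave" - this is FALSE (a lie) because Paul is a knight.
- Paul (knight) says "At least one of us is a knave" - this is TRUE because Frank is a knave.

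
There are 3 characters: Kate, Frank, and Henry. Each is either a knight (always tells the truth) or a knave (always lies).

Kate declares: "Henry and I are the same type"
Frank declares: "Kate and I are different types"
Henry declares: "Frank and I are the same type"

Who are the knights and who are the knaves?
Kate is a knave.
Frank is a knight.
Henry is a knight.

Verification:
- Kate (knave) says "Henry and I are the same type" - this is FALSE (a lie) because Kate is a knave and Henry is a knight.
- Frank (knight) says "Kate and I are different types" - this is TRUE because Frank is a knight and Kate is a knave.
- Henry (knight) says "Frank and I are the same type" - this is TRUE because Henry is a knight and Frank is a knight.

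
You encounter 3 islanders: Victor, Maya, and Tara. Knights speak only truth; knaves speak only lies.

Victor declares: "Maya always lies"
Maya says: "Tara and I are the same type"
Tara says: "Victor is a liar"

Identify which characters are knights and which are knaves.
Victor is a knave.
Maya is a knight.
Tara is a knight.

Verification:
- Victor (knave) says "Maya always lies" - this is FALSE (a lie) because Maya is a knight.
- Maya (knight) says "Tara and I are the same type" - this is TRUE because Maya is a knight and Tara is a knight.
- Tara (knight) says "Victor is a liar" - this is TRUE because Victor is a knave.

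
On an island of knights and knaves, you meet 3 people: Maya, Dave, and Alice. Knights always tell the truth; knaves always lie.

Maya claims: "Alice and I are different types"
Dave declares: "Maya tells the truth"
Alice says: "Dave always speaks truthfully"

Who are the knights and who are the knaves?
Maya is a knave.
Dave is a knave.
Alice is a knave.

Verification:
- Maya (knave) says "Alice and I are different types" - this is FALSE (a lie) because Maya is a knave and Alice is a knave.
- Dave (knave) says "Maya tells the truth" - this is FALSE (a lie) because Maya is a knave.
- Alice (knave) says "Dave always speaks truthfully" - this is FALSE (a lie) because Dave is a knave.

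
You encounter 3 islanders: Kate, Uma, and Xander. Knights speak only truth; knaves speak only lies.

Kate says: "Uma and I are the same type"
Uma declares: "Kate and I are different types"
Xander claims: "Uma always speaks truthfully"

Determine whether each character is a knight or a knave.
Kate is a knave.
Uma is a knight.
Xander is a knight.

Verification:
- Kate (knave) says "Uma and I are the same type" - this is FALSE (a lie) because Kate is a knave and Uma is a knight.
- Uma (knight) says "Kate and I are different types" - this is TRUE because Uma is a knight and Kate is a knave.
- Xander (knight) says "Uma always speaks truthfully" - this is TRUE because Uma is a knight.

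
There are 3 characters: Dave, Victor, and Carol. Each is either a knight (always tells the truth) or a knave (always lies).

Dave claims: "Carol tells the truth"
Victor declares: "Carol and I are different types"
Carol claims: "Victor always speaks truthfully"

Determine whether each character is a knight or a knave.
Dave is a knave.
Victor is a knave.
Carol is a knave.

Verification:
- Dave (knave) says "Carol tells the truth" - this is FALSE (a lie) because Carol is a knave.
- Victor (knave) says "Carol and I are different types" - this is FALSE (a lie) because Victor is a knave and Carol is a knave.
- Carol (knave) says "Victor always speaks truthfully" - this is FALSE (a lie) because Victor is a knave.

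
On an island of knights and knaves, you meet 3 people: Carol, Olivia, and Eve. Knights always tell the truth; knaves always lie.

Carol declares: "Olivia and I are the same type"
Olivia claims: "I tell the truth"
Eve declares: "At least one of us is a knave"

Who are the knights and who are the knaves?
Carol is a knave.
Olivia is a knight.
Eve is a knight.

Verification:
- Carol (knave) says "Olivia and I are the same type" - this is FALSE (a lie) because Carol is a knave and Olivia is a knight.
- Olivia (knight) says "I tell the truth" - this is TRUE because Olivia is a knight.
- Eve (knight) says "At least one of us is a knave" - this is TRUE because Carol is a knave.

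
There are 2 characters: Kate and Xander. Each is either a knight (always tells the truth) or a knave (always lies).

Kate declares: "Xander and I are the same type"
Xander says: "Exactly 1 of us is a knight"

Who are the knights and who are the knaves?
Kate is a knave.
Xander is a knight.

Verification:
- Kate (knave) says "Xander and I are the same type" - this is FALSE (a lie) because Kate is a knave and Xander is a knight.
- Xander (knight) says "Exactly 1 of us is a knight" - this is TRUE because there are 1 knights.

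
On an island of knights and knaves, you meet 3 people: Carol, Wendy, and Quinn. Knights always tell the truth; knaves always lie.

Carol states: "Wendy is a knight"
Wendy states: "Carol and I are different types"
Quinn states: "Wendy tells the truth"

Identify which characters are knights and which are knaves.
Carol is a knave.
Wendy is a knave.
Quinn is a knave.

Verification:
- Carol (knave) says "Wendy is a knight" - this is FALSE (a lie) because Wendy is a knave.
- Wendy (knave) says "Carol and I are different types" - this is FALSE (a lie) because Wendy is a knave and Carol is a knave.
- Quinn (knave) says "Wendy tells the truth" - this is FALSE (a lie) because Wendy is a knave.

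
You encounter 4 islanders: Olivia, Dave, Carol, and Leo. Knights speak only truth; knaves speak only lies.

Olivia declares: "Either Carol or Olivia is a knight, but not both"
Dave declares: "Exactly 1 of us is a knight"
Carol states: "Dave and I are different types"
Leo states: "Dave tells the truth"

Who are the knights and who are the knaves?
Olivia is a knave.
Dave is a knave.
Carol is a knave.
Leo is a knave.

Verification:
- Olivia (knave) says "Either Carol or Olivia is a knight, but not both" - this is FALSE (a lie) because Carol is a knave and Olivia is a knave.
- Dave (knave) says "Exactly 1 of us is a knight" - this is FALSE (a lie) because there are 0 knights.
- Carol (knave) says "Dave and I are different types" - this is FALSE (a lie) because Carol is a knave and Dave is a knave.
- Leo (knave) says "Dave tells the truth" - this is FALSE (a lie) because Dave is a knave.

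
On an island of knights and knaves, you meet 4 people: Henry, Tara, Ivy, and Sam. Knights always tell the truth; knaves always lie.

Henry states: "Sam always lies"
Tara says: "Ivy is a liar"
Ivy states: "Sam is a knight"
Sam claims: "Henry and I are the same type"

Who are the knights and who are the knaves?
Henry is a knight.
Tara is a knight.
Ivy is a knave.
Sam is a knave.

Verification:
- Henry (knight) says "Sam always lies" - this is TRUE because Sam is a knave.
- Tara (knight) says "Ivy is a liar" - this is TRUE because Ivy is a knave.
- Ivy (knave) says "Sam is a knight" - this is FALSE (a lie) because Sam is a knave.
- Sam (knave) says "Henry and I are the same type" - this is FALSE (a lie) because Sam is a knave and Henry is a knight.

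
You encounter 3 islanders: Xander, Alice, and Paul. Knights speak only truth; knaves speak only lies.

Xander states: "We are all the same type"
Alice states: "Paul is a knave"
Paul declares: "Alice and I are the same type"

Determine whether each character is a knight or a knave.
Xander is a knave.
Alice is a knight.
Paul is a knave.

Verification:
- Xander (knave) says "We are all the same type" - this is FALSE (a lie) because Alice is a knight and Xander and Paul are knaves.
- Alice (knight) says "Paul is a knave" - this is TRUE because Paul is a knave.
- Paul (knave) says "Alice and I are the same type" - this is FALSE (a lie) because Paul is a knave and Alice is a knight.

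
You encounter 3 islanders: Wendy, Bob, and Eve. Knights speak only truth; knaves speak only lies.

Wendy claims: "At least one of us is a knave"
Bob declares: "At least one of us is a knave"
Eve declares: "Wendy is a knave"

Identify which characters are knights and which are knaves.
Wendy is a knight.
Bob is a knight.
Eve is a knave.

Verification:
- Wendy (knight) says "At least one of us is a knave" - this is TRUE because Eve is a knave.
- Bob (knight) says "At least one of us is a knave" - this is TRUE because Eve is a knave.
- Eve (knave) says "Wendy is a knave" - this is FALSE (a lie) because Wendy is a knight.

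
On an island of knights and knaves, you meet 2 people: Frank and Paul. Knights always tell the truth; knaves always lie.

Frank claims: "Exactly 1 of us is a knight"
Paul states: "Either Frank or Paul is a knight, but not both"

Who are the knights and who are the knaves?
Frank is a knave.
Paul is a knave.

Verification:
- Frank (knave) says "Exactly 1 of us is a knight" - this is FALSE (a lie) because there are 0 knights.
- Paul (knave) says "Either Frank or Paul is a knight, but not both" - this is FALSE (a lie) because Frank is a knave and Paul is a knave.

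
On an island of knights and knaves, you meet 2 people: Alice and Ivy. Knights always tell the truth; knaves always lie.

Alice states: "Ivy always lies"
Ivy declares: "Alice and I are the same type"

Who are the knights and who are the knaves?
Alice is a knight.
Ivy is a knave.

Verification:
- Alice (knight) says "Ivy always lies" - this is TRUE because Ivy is a knave.
- Ivy (knave) says "Alice and I are the same type" - this is FALSE (a lie) because Ivy is a knave and Alice is a knight.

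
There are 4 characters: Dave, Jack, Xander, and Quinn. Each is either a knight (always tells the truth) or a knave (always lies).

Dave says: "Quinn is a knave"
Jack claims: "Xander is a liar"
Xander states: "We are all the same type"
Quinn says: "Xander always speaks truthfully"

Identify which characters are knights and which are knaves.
Dave is a knight.
Jack is a knight.
Xander is a knave.
Quinn is a knave.

Verification:
- Dave (knight) says "Quinn is a knave" - this is TRUE because Quinn is a knave.
- Jack (knight) says "Xander is a liar" - this is TRUE because Xander is a knave.
- Xander (knave) says "We are all the same type" - this is FALSE (a lie) because Dave and Jack are knights and Xander and Quinn are knaves.
- Quinn (knave) says "Xander always speaks truthfully" - this is FALSE (a lie) because Xander is a knave.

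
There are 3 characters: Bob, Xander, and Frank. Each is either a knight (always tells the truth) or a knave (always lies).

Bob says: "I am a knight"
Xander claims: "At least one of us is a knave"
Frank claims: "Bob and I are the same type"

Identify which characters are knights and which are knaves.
Bob is a knight.
Xander is a knight.
Frank is a knave.

Verification:
- Bob (knight) says "I am a knight" - this is TRUE because Bob is a knight.
- Xander (knight) says "At least one of us is a knave" - this is TRUE because Frank is a knave.
- Frank (knave) says "Bob and I are the same type" - this is FALSE (a lie) because Frank is a knave and Bob is a knight.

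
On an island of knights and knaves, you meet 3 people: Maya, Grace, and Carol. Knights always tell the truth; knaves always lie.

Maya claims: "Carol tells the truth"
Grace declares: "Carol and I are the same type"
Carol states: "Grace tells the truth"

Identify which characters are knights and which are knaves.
Maya is a knight.
Grace is a knight.
Carol is a knight.

Verification:
- Maya (knight) says "Carol tells the truth" - this is TRUE because Carol is a knight.
- Grace (knight) says "Carol and I are the same type" - this is TRUE because Grace is a knight and Carol is a knight.
- Carol (knight) says "Grace tells the truth" - this is TRUE because Grace is a knight.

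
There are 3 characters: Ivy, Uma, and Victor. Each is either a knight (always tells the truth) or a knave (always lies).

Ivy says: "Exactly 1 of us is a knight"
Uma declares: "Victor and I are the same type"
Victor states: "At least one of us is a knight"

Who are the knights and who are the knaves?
Ivy is a knave.
Uma is a knight.
Victor is a knight.

Verification:
- Ivy (knave) says "Exactly 1 of us is a knight" - this is FALSE (a lie) because there are 2 knights.
- Uma (knight) says "Victor and I are the same type" - this is TRUE because Uma is a knight and Victor is a knight.
- Victor (knight) says "At least one of us is a knight" - this is TRUE because Uma and Victor are knights.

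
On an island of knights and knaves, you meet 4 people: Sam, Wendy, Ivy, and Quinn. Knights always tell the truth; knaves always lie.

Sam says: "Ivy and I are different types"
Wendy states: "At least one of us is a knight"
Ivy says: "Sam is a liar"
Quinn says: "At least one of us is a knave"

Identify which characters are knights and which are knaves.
Sam is a knight.
Wendy is a knight.
Ivy is a knave.
Quinn is a knight.

Verification:
- Sam (knight) says "Ivy and I are different types" - this is TRUE because Sam is a knight and Ivy is a knave.
- Wendy (knight) says "At least one of us is a knight" - this is TRUE because Sam, Wendy, and Quinn are knights.
- Ivy (knave) says "Sam is a liar" - this is FALSE (a lie) because Sam is a knight.
- Quinn (knight) says "At least one of us is a knave" - this is TRUE because Ivy is a knave.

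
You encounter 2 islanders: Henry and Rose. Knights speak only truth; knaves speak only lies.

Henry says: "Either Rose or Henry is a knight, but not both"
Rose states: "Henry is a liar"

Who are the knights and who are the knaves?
Henry is a knight.
Rose is a knave.

Verification:
- Henry (knight) says "Either Rose or Henry is a knight, but not both" - this is TRUE because Rose is a knave and Henry is a knight.
- Rose (knave) says "Henry is a liar" - this is FALSE (a lie) because Henry is a knight.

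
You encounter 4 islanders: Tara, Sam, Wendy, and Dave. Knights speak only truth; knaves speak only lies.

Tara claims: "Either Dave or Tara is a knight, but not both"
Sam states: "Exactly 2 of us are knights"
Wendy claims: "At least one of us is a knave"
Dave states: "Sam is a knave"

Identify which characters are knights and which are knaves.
Tara is a knave.
Sam is a knight.
Wendy is a knight.
Dave is a knave.

Verification:
- Tara (knave) says "Either Dave or Tara is a knight, but not both" - this is FALSE (a lie) because Dave is a knave and Tara is a knave.
- Sam (knight) says "Exactly 2 of us are knights" - this is TRUE because there are 2 knights.
- Wendy (knight) says "At least one of us is a knave" - this is TRUE because Tara and Dave are knaves.
- Dave (knave) says "Sam is a knave" - this is FALSE (a lie) because Sam is a knight.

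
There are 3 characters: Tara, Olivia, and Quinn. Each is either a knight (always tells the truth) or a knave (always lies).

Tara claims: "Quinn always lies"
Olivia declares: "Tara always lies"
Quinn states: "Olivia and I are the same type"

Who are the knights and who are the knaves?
Tara is a knave.
Olivia is a knight.
Quinn is a knight.

Verification:
- Tara (knave) says "Quinn always lies" - this is FALSE (a lie) because Quinn is a knight.
- Olivia (knight) says "Tara always lies" - this is TRUE because Tara is a knave.
- Quinn (knight) says "Olivia and I are the same type" - this is TRUE because Quinn is a knight and Olivia is a knight.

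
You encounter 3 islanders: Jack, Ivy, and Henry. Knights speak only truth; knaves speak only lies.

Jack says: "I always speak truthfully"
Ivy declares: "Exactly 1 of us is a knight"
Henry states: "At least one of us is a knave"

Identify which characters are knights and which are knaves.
Jack is a knight.
Ivy is a knave.
Henry is a knight.

Verification:
- Jack (knight) says "I always speak truthfully" - this is TRUE because Jack is a knight.
- Ivy (knave) says "Exactly 1 of us is a knight" - this is FALSE (a lie) because there are 2 knights.
- Henry (knight) says "At least one of us is a knave" - this is TRUE because Ivy is a knave.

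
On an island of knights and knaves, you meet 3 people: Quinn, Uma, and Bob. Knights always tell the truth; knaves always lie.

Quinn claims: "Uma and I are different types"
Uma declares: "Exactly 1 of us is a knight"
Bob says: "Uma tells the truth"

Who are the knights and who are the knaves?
Quinn is a knave.
Uma is a knave.
Bob is a knave.

Verification:
- Quinn (knave) says "Uma and I are different types" - this is FALSE (a lie) because Quinn is a knave and Uma is a knave.
- Uma (knave) says "Exactly 1 of us is a knight" - this is FALSE (a lie) because there are 0 knights.
- Bob (knave) says "Uma tells the truth" - this is FALSE (a lie) because Uma is a knave.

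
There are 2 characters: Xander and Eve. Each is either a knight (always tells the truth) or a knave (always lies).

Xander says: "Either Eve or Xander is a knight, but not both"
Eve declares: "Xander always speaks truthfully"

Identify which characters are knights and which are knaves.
Xander is a knave.
Eve is a knave.

Verification:
- Xander (knave) says "Either Eve or Xander is a knight, but not both" - this is FALSE (a lie) because Eve is a knave and Xander is a knave.
- Eve (knave) says "Xander always speaks truthfully" - this is FALSE (a lie) because Xander is a knave.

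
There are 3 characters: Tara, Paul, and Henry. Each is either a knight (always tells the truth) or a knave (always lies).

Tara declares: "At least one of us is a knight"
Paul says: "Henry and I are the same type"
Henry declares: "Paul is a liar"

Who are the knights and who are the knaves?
Tara is a knight.
Paul is a knave.
Henry is a knight.

Verification:
- Tara (knight) says "At least one of us is a knight" - this is TRUE because Tara and Henry are knights.
- Paul (knave) says "Henry and I are the same type" - this is FALSE (a lie) because Paul is a knave and Henry is a knight.
- Henry (knight) says "Paul is a liar" - this is TRUE because Paul is a knave.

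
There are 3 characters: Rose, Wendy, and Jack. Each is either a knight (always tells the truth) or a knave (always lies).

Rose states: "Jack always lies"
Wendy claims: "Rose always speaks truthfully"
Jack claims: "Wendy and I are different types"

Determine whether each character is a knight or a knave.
Rose is a knave.
Wendy is a knave.
Jack is a knight.

Verification:
- Rose (knave) says "Jack always lies" - this is FALSE (a lie) because Jack is a knight.
- Wendy (knave) says "Rose always speaks truthfully" - this is FALSE (a lie) because Rose is a knave.
- Jack (knight) says "Wendy and I are different types" - this is TRUE because Jack is a knight and Wendy is a knave.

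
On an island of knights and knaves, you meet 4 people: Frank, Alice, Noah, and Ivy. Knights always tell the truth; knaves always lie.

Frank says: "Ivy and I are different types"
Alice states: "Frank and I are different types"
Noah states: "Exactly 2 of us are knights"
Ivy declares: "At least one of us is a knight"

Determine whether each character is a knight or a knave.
Frank is a knave.
Alice is a knave.
Noah is a knave.
Ivy is a knave.

Verification:
- Frank (knave) says "Ivy and I are different types" - this is FALSE (a lie) because Frank is a knave and Ivy is a knave.
- Alice (knave) says "Frank and I are different types" - this is FALSE (a lie) because Alice is a knave and Frank is a knave.
- Noah (knave) says "Exactly 2 of us are knights" - this is FALSE (a lie) because there are 0 knights.
- Ivy (knave) says "At least one of us is a knight" - this is FALSE (a lie) because no one is a knight.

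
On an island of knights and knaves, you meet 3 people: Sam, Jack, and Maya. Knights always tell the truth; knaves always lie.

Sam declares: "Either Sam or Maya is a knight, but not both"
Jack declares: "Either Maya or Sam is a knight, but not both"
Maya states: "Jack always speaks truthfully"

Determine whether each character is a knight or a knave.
Sam is a knave.
Jack is a knave.
Maya is a knave.

Verification:
- Sam (knave) says "Either Sam or Maya is a knight, but not both" - this is FALSE (a lie) because Sam is a knave and Maya is a knave.
- Jack (knave) says "Either Maya or Sam is a knight, but not both" - this is FALSE (a lie) because Maya is a knave and Sam is a knave.
- Maya (knave) says "Jack always speaks truthfully" - this is FALSE (a lie) because Jack is a knave.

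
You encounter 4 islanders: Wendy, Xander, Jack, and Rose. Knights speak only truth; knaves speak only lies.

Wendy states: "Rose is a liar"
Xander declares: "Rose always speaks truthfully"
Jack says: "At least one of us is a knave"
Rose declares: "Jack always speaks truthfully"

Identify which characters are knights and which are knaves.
Wendy is a knave.
Xander is a knight.
Jack is a knight.
Rose is a knight.

Verification:
- Wendy (knave) says "Rose is a liar" - this is FALSE (a lie) because Rose is a knight.
- Xander (knight) says "Rose always speaks truthfully" - this is TRUE because Rose is a knight.
- Jack (knight) says "At least one of us is a knave" - this is TRUE because Wendy is a knave.
- Rose (knight) says "Jack always speaks truthfully" - this is TRUE because Jack is a knight.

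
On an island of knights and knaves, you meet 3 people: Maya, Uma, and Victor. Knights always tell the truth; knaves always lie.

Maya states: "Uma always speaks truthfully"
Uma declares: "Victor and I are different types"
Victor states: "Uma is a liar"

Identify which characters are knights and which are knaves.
Maya is a knight.
Uma is a knight.
Victor is a knave.

Verification:
- Maya (knight) says "Uma always speaks truthfully" - this is TRUE because Uma is a knight.
- Uma (knight) says "Victor and I are different types" - this is TRUE because Uma is a knight and Victor is a knave.
- Victor (knave) says "Uma is a liar" - this is FALSE (a lie) because Uma is a knight.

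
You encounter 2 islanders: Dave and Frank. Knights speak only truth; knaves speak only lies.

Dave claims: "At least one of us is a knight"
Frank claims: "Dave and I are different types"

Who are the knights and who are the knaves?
Dave is a knave.
Frank is a knave.

Verification:
- Dave (knave) says "At least one of us is a knight" - this is FALSE (a lie) because no one is a knight.
- Frank (knave) says "Dave and I are different types" - this is FALSE (a lie) because Frank is a knave and Dave is a knave.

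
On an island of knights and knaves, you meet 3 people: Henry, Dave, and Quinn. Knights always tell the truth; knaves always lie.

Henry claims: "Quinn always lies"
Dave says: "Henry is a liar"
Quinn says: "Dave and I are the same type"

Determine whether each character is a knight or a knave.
Henry is a knave.
Dave is a knight.
Quinn is a knight.

Verification:
- Henry (knave) says "Quinn always lies" - this is FALSE (a lie) because Quinn is a knight.
- Dave (knight) says "Henry is a liar" - this is TRUE because Henry is a knave.
- Quinn (knight) says "Dave and I are the same type" - this is TRUE because Quinn is a knight and Dave is a knight.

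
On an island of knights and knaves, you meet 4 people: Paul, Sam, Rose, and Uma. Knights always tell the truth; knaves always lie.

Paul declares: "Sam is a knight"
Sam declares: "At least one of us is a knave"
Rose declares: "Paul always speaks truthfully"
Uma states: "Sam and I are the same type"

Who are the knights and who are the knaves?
Paul is a knight.
Sam is a knight.
Rose is a knight.
Uma is a knave.

Verification:
- Paul (knight) says "Sam is a knight" - this is TRUE because Sam is a knight.
- Sam (knight) says "At least one of us is a knave" - this is TRUE because Uma is a knave.
- Rose (knight) says "Paul always speaks truthfully" - this is TRUE because Paul is a knight.
- Uma (knave) says "Sam and I are the same type" - this is FALSE (a lie) because Uma is a knave and Sam is a knight.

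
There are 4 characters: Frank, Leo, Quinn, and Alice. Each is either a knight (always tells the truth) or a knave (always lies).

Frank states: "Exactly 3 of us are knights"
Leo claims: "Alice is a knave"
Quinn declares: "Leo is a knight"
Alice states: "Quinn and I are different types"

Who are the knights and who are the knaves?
Frank is a knave.
Leo is a knave.
Quinn is a knave.
Alice is a knight.

Verification:
- Frank (knave) says "Exactly 3 of us are knights" - this is FALSE (a lie) because there are 1 knights.
- Leo (knave) says "Alice is a knave" - this is FALSE (a lie) because Alice is a knight.
- Quinn (knave) says "Leo is a knight" - this is FALSE (a lie) because Leo is a knave.
- Alice (knight) says "Quinn and I are different types" - this is TRUE because Alice is a knight and Quinn is a knave.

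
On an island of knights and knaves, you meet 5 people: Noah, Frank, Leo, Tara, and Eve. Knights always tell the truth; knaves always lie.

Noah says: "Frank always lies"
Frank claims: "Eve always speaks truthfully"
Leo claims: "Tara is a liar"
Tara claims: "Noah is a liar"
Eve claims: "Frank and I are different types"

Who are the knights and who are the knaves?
Noah is a knight.
Frank is a knave.
Leo is a knight.
Tara is a knave.
Eve is a knave.

Verification:
- Noah (knight) says "Frank always lies" - this is TRUE because Frank is a knave.
- Frank (knave) says "Eve always speaks truthfully" - this is FALSE (a lie) because Eve is a knave.
- Leo (knight) says "Tara is a liar" - this is TRUE because Tara is a knave.
- Tara (knave) says "Noah is a liar" - this is FALSE (a lie) because Noah is a knight.
- Eve (knave) says "Frank and I are different types" - this is FALSE (a lie) because Eve is a knave and Frank is a knave.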